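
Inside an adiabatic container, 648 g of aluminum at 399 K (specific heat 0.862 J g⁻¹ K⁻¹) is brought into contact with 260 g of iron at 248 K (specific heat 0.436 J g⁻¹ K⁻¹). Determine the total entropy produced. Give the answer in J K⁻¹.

ΔS_total = 9.57 J/K

Energy balance: T_f = (m₁c₁T₁ + m₂c₂T₂)/(m₁c₁ + m₂c₂) = 373.53 K.
ΔS₁ = m₁c₁ ln(T_f/T₁) = 558.576 × ln(373.53/399) = -36.8524 J/K.
ΔS₂ = m₂c₂ ln(T_f/T₂) = 113.36 × ln(373.53/248) = 46.4274 J/K.
ΔS_total = -36.8524 + 46.4274 = 9.57 J/K.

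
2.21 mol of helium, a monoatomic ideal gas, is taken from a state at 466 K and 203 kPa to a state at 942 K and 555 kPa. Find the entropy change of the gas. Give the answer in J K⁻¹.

ΔS = nC_p ln(T₂/T₁) − nR ln(P₂/P₁), with C_p = 5R/2 = 20.79 J mol⁻¹ K⁻¹ for a monoatomic ideal gas.
ΔS = 2.21 × [20.79 × ln(942/466) − 8.314 × ln(555/203)] = 13.9 J/K.

ΔS = 13.9 J/K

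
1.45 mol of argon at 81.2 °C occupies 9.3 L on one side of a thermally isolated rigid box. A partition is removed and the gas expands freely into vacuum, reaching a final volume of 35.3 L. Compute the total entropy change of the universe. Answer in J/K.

No heat is exchanged and no work is done, so the ideal-gas temperature stays constant.
Entropy is a state function; using a reversible isothermal path, ΔS_gas = nR ln(V₂/V₁) = 1.45 × 8.314 × ln(35.3/9.3) = 16.1 J/K.
The insulated surroundings exchange no heat, so ΔS_surr = 0 and ΔS_universe = ΔS_gas.

ΔS_universe = 16.1 J/K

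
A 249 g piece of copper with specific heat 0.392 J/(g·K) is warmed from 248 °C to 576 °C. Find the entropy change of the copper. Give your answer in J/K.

ΔS = 47.7 J/K

In kelvin: T₁ = 521.15 K, T₂ = 849.15 K. ΔS = ∫dQ_rev/T = m c ln(T₂/T₁) = 249 × 0.392 × ln(849.15/521.15) = 47.7 J/K.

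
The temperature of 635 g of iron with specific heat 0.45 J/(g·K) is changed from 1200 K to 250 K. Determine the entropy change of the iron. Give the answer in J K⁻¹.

ΔS = -448 J/K

ΔS = ∫dQ_rev/T = m c ln(T₂/T₁) = 635 × 0.45 × ln(250/1200) = -448 J/K.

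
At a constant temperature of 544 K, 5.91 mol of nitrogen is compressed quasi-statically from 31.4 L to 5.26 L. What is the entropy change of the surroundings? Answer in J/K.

For an isothermal ideal gas ΔS_gas = nR ln(V₂/V₁) = 5.91 × 8.314 × ln(5.26/31.4) = -87.8 J/K.
The process is reversible, so ΔS_surr = −ΔS_gas = 87.8 J/K and ΔS_universe = 0.

ΔS_surr = 87.8 J/K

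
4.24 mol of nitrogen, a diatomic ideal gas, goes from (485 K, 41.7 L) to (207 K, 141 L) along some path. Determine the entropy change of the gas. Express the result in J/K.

ΔS = -32.1 J/K

Entropy is a state function: ΔS = nC_V ln(T₂/T₁) + nR ln(V₂/V₁), with C_V = 5R/2 = 20.79 J mol⁻¹ K⁻¹ for a diatomic ideal gas.
ΔS = 4.24 × [20.79 × ln(207/485) + 8.314 × ln(141/41.7)] = -32.1 J/K.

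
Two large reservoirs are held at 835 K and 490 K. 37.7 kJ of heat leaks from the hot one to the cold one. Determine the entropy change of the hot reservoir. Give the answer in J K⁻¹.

ΔS_hot = -45.1 J/K

The hot reservoir loses heat Q, so ΔS_hot = −Q/T_H = −37700/835 = -45.1 J/K.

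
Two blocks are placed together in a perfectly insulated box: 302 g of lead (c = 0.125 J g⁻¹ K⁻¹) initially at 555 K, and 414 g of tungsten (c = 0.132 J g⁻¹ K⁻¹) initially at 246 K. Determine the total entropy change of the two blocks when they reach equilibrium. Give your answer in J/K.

ΔS_total = 7.56 J/K

Energy balance: T_f = (m₁c₁T₁ + m₂c₂T₂)/(m₁c₁ + m₂c₂) = 372.24 K.
ΔS₁ = m₁c₁ ln(T_f/T₁) = 37.75 × ln(372.24/555) = -15.08 J/K.
ΔS₂ = m₂c₂ ln(T_f/T₂) = 54.648 × ln(372.24/246) = 22.64 J/K.
ΔS_total = -15.08 + 22.64 = 7.56 J/K.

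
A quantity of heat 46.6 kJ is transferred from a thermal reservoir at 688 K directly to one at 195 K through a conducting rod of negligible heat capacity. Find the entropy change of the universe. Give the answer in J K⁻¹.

ΔS_total = 171 J/K

ΔS_hot = −Q/T_H = −46600/688 = -67.73 J/K and ΔS_cold = +Q/T_C = 46600/195 = 239 J/K.
ΔS_total = -67.73 + 239 = 171 J/K, positive as the second law requires.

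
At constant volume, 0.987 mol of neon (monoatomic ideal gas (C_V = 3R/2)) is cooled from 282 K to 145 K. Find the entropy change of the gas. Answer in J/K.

ΔS = -8.19 J/K

At constant volume, ΔS = nC_V ln(T₂/T₁) with C_V = 3R/2 = 12.47 J mol⁻¹ K⁻¹.
ΔS = 0.987 × 12.47 × ln(145/282) = -8.19 J/K.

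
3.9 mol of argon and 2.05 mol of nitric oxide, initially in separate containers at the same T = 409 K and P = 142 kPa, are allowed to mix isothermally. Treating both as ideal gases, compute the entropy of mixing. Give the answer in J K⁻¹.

ΔS_mix = 31.9 J/K

Mole fractions: x_A = 3.9/5.95 = 0.655, x_B = 0.345.
ΔS_mix = −R(n_A ln x_A + n_B ln x_B) = −8.314 × (3.9 ln 0.655 + 2.05 ln 0.345) = 31.9 J/K.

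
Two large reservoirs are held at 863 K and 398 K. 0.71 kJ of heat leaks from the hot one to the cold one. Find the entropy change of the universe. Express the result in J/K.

ΔS_total = 0.961 J/K

ΔS_hot = −Q/T_H = −710/863 = -0.8227 J/K and ΔS_cold = +Q/T_C = 710/398 = 1.784 J/K.
ΔS_total = -0.8227 + 1.784 = 0.961 J/K, positive as the second law requires.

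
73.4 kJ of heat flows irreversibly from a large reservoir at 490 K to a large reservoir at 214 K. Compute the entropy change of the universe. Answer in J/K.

ΔS_hot = −Q/T_H = −73400/490 = -149.8 J/K and ΔS_cold = +Q/T_C = 73400/214 = 343 J/K.
ΔS_total = -149.8 + 343 = 193 J/K, positive as the second law requires.

ΔS_total = 193 J/K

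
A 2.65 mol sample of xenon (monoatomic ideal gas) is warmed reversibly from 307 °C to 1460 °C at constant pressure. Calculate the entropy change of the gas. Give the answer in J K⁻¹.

In kelvin: T₁ = 580.15 K, T₂ = 1733.15 K. At constant pressure, ΔS = nC_p ln(T₂/T₁) with C_p = 5R/2 = 20.79 J mol⁻¹ K⁻¹.
ΔS = 2.65 × 20.79 × ln(1733.15/580.15) = 60.3 J/K.

ΔS = 60.3 J/K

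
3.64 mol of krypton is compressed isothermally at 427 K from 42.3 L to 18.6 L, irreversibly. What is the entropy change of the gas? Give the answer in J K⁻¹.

ΔS_gas = -24.9 J/K

Entropy is a state function, so ΔS_gas depends only on the end states.
For an isothermal ideal gas ΔS_gas = nR ln(V₂/V₁) = 3.64 × 8.314 × ln(18.6/42.3) = -24.9 J/K.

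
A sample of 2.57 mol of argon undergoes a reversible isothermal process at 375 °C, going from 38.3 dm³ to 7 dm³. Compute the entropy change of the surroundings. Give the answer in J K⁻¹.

ΔS_surr = 36.3 J/K

For an isothermal ideal gas ΔS_gas = nR ln(V₂/V₁) = 2.57 × 8.314 × ln(7/38.3) = -36.3 J/K.
The process is reversible, so ΔS_surr = −ΔS_gas = 36.3 J/K and ΔS_universe = 0.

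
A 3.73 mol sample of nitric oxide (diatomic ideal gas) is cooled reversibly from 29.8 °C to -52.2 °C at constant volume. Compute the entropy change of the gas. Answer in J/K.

In kelvin: T₁ = 302.95 K, T₂ = 220.95 K. At constant volume, ΔS = nC_V ln(T₂/T₁) with C_V = 5R/2 = 20.79 J mol⁻¹ K⁻¹.
ΔS = 3.73 × 20.79 × ln(220.95/302.95) = -24.5 J/K.

ΔS = -24.5 J/K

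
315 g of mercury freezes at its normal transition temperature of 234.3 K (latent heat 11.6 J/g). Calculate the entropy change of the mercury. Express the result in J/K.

Heat released by the substance: Q = −mL = −315 × 11.6 = −3654 J.
At constant T, ΔS = Q_rev/T = −3654 / 234.3 = -15.6 J/K.

ΔS = -15.6 J/K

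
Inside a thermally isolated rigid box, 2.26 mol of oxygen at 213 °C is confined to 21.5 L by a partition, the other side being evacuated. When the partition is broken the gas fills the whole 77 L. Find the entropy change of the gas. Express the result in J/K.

No heat is exchanged and no work is done, so the ideal-gas temperature stays constant.
Entropy is a state function; using a reversible isothermal path, ΔS_gas = nR ln(V₂/V₁) = 2.26 × 8.314 × ln(77/21.5) = 24 J/K.

ΔS_gas = 24 J/K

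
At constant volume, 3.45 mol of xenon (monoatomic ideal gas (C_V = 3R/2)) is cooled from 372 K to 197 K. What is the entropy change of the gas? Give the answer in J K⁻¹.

At constant volume, ΔS = nC_V ln(T₂/T₁) with C_V = 3R/2 = 12.47 J mol⁻¹ K⁻¹.
ΔS = 3.45 × 12.47 × ln(197/372) = -27.4 J/K.

ΔS = -27.4 J/K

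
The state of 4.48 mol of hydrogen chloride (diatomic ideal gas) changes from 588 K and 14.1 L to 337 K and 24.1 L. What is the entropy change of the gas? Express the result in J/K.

Entropy is a state function: ΔS = nC_V ln(T₂/T₁) + nR ln(V₂/V₁), with C_V = 5R/2 = 20.79 J mol⁻¹ K⁻¹ for a diatomic ideal gas.
ΔS = 4.48 × [20.79 × ln(337/588) + 8.314 × ln(24.1/14.1)] = -31.9 J/K.

ΔS = -31.9 J/K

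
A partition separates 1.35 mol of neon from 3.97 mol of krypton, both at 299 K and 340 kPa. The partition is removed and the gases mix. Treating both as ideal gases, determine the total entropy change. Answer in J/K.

Mole fractions: x_A = 1.35/5.32 = 0.254, x_B = 0.746.
ΔS_mix = −R(n_A ln x_A + n_B ln x_B) = −8.314 × (1.35 ln 0.254 + 3.97 ln 0.746) = 25.1 J/K.

ΔS_mix = 25.1 J/K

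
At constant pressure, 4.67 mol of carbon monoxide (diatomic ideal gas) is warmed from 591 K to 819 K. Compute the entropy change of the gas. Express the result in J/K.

At constant pressure, ΔS = nC_p ln(T₂/T₁) with C_p = 7R/2 = 29.1 J mol⁻¹ K⁻¹.
ΔS = 4.67 × 29.1 × ln(819/591) = 44.3 J/K.

ΔS = 44.3 J/K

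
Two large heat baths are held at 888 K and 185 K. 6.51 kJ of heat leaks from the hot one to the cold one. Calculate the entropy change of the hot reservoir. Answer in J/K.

The hot reservoir loses heat Q, so ΔS_hot = −Q/T_H = −6510/888 = -7.33 J/K.

ΔS_hot = -7.33 J/K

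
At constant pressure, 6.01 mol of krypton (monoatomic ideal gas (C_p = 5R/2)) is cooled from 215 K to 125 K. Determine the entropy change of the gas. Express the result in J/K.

At constant pressure, ΔS = nC_p ln(T₂/T₁) with C_p = 5R/2 = 20.79 J mol⁻¹ K⁻¹.
ΔS = 6.01 × 20.79 × ln(125/215) = -67.7 J/K.

ΔS = -67.7 J/K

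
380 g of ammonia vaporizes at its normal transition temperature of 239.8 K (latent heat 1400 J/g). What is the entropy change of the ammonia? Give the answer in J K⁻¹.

Heat absorbed by the substance: Q = mL = 380 × 1400 = 532000 J.
At constant T, ΔS = Q_rev/T = 532000 / 239.8 = 2220 J/K.

ΔS = 2220 J/K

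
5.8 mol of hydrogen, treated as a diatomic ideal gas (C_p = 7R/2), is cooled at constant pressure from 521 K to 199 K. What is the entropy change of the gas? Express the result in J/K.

At constant pressure, ΔS = nC_p ln(T₂/T₁) with C_p = 7R/2 = 29.1 J mol⁻¹ K⁻¹.
ΔS = 5.8 × 29.1 × ln(199/521) = -162 J/K.

ΔS = -162 J/K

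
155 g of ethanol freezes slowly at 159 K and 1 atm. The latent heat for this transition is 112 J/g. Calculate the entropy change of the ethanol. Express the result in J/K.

ΔS = -109 J/K

Heat released by the substance: Q = −mL = −155 × 112 = −17360 J.
At constant T, ΔS = Q_rev/T = −17360 / 159 = -109 J/K.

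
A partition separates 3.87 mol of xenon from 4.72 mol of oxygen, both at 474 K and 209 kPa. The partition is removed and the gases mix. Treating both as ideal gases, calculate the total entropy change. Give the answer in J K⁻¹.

ΔS_mix = 49.2 J/K

Mole fractions: x_A = 3.87/8.59 = 0.451, x_B = 0.549.
ΔS_mix = −R(n_A ln x_A + n_B ln x_B) = −8.314 × (3.87 ln 0.451 + 4.72 ln 0.549) = 49.2 J/K.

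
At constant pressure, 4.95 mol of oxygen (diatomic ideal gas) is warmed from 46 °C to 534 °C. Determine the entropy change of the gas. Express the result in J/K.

In kelvin: T₁ = 319.15 K, T₂ = 807.15 K. At constant pressure, ΔS = nC_p ln(T₂/T₁) with C_p = 7R/2 = 29.1 J mol⁻¹ K⁻¹.
ΔS = 4.95 × 29.1 × ln(807.15/319.15) = 134 J/K.

ΔS = 134 J/K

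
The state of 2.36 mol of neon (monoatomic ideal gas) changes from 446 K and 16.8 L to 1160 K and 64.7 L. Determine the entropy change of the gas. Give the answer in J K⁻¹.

Entropy is a state function: ΔS = nC_V ln(T₂/T₁) + nR ln(V₂/V₁), with C_V = 3R/2 = 12.47 J mol⁻¹ K⁻¹ for a monoatomic ideal gas.
ΔS = 2.36 × [12.47 × ln(1160/446) + 8.314 × ln(64.7/16.8)] = 54.6 J/K.

ΔS = 54.6 J/K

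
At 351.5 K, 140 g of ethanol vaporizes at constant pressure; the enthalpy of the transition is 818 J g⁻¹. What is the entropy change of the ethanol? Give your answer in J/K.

ΔS = 326 J/K

Heat absorbed by the substance: Q = mL = 140 × 818 = 114520 J.
At constant T, ΔS = Q_rev/T = 114520 / 351.5 = 326 J/K.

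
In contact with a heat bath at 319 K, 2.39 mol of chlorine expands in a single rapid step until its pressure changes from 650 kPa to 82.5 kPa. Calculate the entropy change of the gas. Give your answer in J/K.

Entropy is a state function, so ΔS_gas depends only on the end states.
For an isothermal ideal gas ΔS_gas = nR ln(P₁/P₂) = 2.39 × 8.314 × ln(650/82.5) = 41 J/K.

ΔS_gas = 41 J/K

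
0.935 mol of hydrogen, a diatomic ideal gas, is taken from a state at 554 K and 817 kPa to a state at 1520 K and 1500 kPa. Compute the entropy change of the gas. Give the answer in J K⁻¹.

ΔS = nC_p ln(T₂/T₁) − nR ln(P₂/P₁), with C_p = 7R/2 = 29.1 J mol⁻¹ K⁻¹ for a diatomic ideal gas.
ΔS = 0.935 × [29.1 × ln(1520/554) − 8.314 × ln(1500/817)] = 22.7 J/K.

ΔS = 22.7 J/K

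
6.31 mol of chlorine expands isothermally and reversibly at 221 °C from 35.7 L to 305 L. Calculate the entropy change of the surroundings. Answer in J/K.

ΔS_surr = -113 J/K

For an isothermal ideal gas ΔS_gas = nR ln(V₂/V₁) = 6.31 × 8.314 × ln(305/35.7) = 113 J/K.
The process is reversible, so ΔS_surr = −ΔS_gas = -113 J/K and ΔS_universe = 0.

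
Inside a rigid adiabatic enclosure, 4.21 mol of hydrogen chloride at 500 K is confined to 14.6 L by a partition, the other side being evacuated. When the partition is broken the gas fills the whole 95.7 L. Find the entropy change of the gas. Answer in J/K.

ΔS_gas = 65.8 J/K

No heat is exchanged and no work is done, so the ideal-gas temperature stays constant.
Entropy is a state function; using a reversible isothermal path, ΔS_gas = nR ln(V₂/V₁) = 4.21 × 8.314 × ln(95.7/14.6) = 65.8 J/K.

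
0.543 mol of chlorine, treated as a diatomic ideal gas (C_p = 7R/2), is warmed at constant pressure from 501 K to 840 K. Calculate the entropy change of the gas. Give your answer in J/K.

At constant pressure, ΔS = nC_p ln(T₂/T₁) with C_p = 7R/2 = 29.1 J mol⁻¹ K⁻¹.
ΔS = 0.543 × 29.1 × ln(840/501) = 8.17 J/K.

ΔS = 8.17 J/K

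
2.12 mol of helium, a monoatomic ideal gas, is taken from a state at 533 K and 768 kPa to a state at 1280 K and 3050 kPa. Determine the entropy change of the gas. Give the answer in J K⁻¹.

ΔS = 14.3 J/K

ΔS = nC_p ln(T₂/T₁) − nR ln(P₂/P₁), with C_p = 5R/2 = 20.79 J mol⁻¹ K⁻¹ for a monoatomic ideal gas.
ΔS = 2.12 × [20.79 × ln(1280/533) − 8.314 × ln(3050/768)] = 14.3 J/K.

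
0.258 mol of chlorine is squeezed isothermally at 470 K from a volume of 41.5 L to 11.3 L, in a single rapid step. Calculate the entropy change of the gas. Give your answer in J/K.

ΔS_gas = -2.79 J/K

Entropy is a state function, so ΔS_gas depends only on the end states.
For an isothermal ideal gas ΔS_gas = nR ln(V₂/V₁) = 0.258 × 8.314 × ln(11.3/41.5) = -2.79 J/K.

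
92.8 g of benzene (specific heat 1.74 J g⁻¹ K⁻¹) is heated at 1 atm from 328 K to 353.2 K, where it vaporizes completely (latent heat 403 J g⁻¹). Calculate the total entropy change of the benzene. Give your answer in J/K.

ΔS = 118 J/K

Warming step: ΔS₁ = m c ln(T_tr/T_i) = 92.8 × 1.74 × ln(353.2/328) = 11.95 J/K.
Phase change: ΔS₂ = +mL/T_tr = 92.8 × 403 / 353.2 = 105.9 J/K.
ΔS_total = (11.95) + (105.9) = 118 J/K.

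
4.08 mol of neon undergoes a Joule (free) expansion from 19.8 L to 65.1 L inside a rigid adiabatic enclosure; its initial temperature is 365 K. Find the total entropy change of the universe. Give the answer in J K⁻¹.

For an ideal gas in free expansion Q = 0 and W = 0, so T is unchanged.
Entropy is a state function; using a reversible isothermal path, ΔS_gas = nR ln(V₂/V₁) = 4.08 × 8.314 × ln(65.1/19.8) = 40.4 J/K.
The insulated surroundings exchange no heat, so ΔS_surr = 0 and ΔS_universe = ΔS_gas.

ΔS_universe = 40.4 J/K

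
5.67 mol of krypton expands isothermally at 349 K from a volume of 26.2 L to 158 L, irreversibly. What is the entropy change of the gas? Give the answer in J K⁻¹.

Entropy is a state function, so ΔS_gas depends only on the end states.
For an isothermal ideal gas ΔS_gas = nR ln(V₂/V₁) = 5.67 × 8.314 × ln(158/26.2) = 84.7 J/K.

ΔS_gas = 84.7 J/K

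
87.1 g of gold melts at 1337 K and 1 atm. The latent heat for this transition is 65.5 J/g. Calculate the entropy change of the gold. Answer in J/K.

Heat absorbed by the substance: Q = mL = 87.1 × 65.5 = 5705.05 J.
At constant T, ΔS = Q_rev/T = 5705.05 / 1337 = 4.27 J/K.

ΔS = 4.27 J/K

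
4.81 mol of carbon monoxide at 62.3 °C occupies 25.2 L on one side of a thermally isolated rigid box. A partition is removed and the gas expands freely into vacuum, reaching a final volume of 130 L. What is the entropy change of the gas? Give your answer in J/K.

No heat is exchanged and no work is done, so the ideal-gas temperature stays constant.
Entropy is a state function; using a reversible isothermal path, ΔS_gas = nR ln(V₂/V₁) = 4.81 × 8.314 × ln(130/25.2) = 65.6 J/K.

ΔS_gas = 65.6 J/K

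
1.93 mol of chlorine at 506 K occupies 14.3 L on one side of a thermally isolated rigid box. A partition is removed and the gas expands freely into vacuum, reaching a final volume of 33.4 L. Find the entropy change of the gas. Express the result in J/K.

For an ideal gas in free expansion Q = 0 and W = 0, so T is unchanged.
Entropy is a state function; using a reversible isothermal path, ΔS_gas = nR ln(V₂/V₁) = 1.93 × 8.314 × ln(33.4/14.3) = 13.6 J/K.

ΔS_gas = 13.6 J/K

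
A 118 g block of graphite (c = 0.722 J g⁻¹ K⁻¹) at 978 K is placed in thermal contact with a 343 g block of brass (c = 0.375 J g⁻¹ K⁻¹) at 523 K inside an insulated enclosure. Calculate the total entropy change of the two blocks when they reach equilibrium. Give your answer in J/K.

ΔS_total = 10.3 J/K

Energy balance: T_f = (m₁c₁T₁ + m₂c₂T₂)/(m₁c₁ + m₂c₂) = 704.29 K.
ΔS₁ = m₁c₁ ln(T_f/T₁) = 85.196 × ln(704.29/978) = -27.97 J/K.
ΔS₂ = m₂c₂ ln(T_f/T₂) = 128.625 × ln(704.29/523) = 38.28 J/K.
ΔS_total = -27.97 + 38.28 = 10.3 J/K.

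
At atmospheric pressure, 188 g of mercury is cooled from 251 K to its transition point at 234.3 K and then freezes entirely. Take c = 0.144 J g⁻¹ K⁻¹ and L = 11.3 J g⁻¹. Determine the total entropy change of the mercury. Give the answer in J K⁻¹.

Cooling step: ΔS₁ = m c ln(T_tr/T_i) = 188 × 0.144 × ln(234.3/251) = -1.864 J/K.
Phase change: ΔS₂ = −mL/T_tr = −188 × 11.3 / 234.3 = -9.067 J/K.
ΔS_total = (-1.864) + (-9.067) = -10.9 J/K.

ΔS = -10.9 J/K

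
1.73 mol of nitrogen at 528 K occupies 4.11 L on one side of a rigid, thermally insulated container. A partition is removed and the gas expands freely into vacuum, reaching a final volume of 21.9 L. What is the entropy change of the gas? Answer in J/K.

No heat is exchanged and no work is done, so the ideal-gas temperature stays constant.
Entropy is a state function; using a reversible isothermal path, ΔS_gas = nR ln(V₂/V₁) = 1.73 × 8.314 × ln(21.9/4.11) = 24.1 J/K.

ΔS_gas = 24.1 J/K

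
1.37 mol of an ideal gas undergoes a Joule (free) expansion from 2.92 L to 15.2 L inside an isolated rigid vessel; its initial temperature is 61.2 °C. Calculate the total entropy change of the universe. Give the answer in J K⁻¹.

ΔS_universe = 18.8 J/K

No heat is exchanged and no work is done, so the ideal-gas temperature stays constant.
Entropy is a state function; using a reversible isothermal path, ΔS_gas = nR ln(V₂/V₁) = 1.37 × 8.314 × ln(15.2/2.92) = 18.8 J/K.
The insulated surroundings exchange no heat, so ΔS_surr = 0 and ΔS_universe = ΔS_gas.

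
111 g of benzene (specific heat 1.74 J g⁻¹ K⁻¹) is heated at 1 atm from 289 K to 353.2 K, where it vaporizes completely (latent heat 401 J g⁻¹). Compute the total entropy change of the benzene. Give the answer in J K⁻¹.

ΔS = 165 J/K

Warming step: ΔS₁ = m c ln(T_tr/T_i) = 111 × 1.74 × ln(353.2/289) = 38.75 J/K.
Phase change: ΔS₂ = +mL/T_tr = 111 × 401 / 353.2 = 126 J/K.
ΔS_total = (38.75) + (126) = 165 J/K.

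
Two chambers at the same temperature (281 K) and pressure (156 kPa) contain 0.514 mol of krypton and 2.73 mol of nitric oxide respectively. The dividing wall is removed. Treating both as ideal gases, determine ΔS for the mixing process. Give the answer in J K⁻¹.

ΔS_mix = 11.8 J/K

Mole fractions: x_A = 0.514/3.24 = 0.158, x_B = 0.842.
ΔS_mix = −R(n_A ln x_A + n_B ln x_B) = −8.314 × (0.514 ln 0.158 + 2.73 ln 0.842) = 11.8 J/K.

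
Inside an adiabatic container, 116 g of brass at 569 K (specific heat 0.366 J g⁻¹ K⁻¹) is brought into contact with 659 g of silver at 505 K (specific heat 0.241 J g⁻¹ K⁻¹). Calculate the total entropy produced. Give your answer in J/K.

ΔS_total = 0.244 J/K

Energy balance: T_f = (m₁c₁T₁ + m₂c₂T₂)/(m₁c₁ + m₂c₂) = 518.5 K.
ΔS₁ = m₁c₁ ln(T_f/T₁) = 42.456 × ln(518.5/569) = -3.946 J/K.
ΔS₂ = m₂c₂ ln(T_f/T₂) = 158.819 × ln(518.5/505) = 4.19 J/K.
ΔS_total = -3.946 + 4.19 = 0.244 J/K.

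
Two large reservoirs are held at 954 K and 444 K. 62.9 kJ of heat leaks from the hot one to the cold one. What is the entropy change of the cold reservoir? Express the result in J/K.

The cold reservoir gains heat Q, so ΔS_cold = +Q/T_C = 62900/444 = 142 J/K.

ΔS_cold = 142 J/K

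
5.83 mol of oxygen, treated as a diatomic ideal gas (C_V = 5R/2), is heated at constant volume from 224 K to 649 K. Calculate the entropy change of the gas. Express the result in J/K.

At constant volume, ΔS = nC_V ln(T₂/T₁) with C_V = 5R/2 = 20.79 J mol⁻¹ K⁻¹.
ΔS = 5.83 × 20.79 × ln(649/224) = 129 J/K.

ΔS = 129 J/K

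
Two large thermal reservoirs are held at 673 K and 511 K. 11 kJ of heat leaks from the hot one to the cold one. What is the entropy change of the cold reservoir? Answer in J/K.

ΔS_cold = 21.5 J/K

The cold reservoir gains heat Q, so ΔS_cold = +Q/T_C = 11000/511 = 21.5 J/K.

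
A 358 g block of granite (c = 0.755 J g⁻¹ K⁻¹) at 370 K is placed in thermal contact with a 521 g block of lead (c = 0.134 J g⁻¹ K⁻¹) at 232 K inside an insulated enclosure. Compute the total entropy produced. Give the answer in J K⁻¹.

Energy balance: T_f = (m₁c₁T₁ + m₂c₂T₂)/(m₁c₁ + m₂c₂) = 341.67 K.
ΔS₁ = m₁c₁ ln(T_f/T₁) = 270.29 × ln(341.67/370) = -21.53 J/K.
ΔS₂ = m₂c₂ ln(T_f/T₂) = 69.814 × ln(341.67/232) = 27.03 J/K.
ΔS_total = -21.53 + 27.03 = 5.5 J/K.

ΔS_total = 5.5 J/K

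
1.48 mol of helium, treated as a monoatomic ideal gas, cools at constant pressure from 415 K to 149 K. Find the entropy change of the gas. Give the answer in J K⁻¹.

ΔS = -31.5 J/K

At constant pressure, ΔS = nC_p ln(T₂/T₁) with C_p = 5R/2 = 20.79 J mol⁻¹ K⁻¹.
ΔS = 1.48 × 20.79 × ln(149/415) = -31.5 J/K.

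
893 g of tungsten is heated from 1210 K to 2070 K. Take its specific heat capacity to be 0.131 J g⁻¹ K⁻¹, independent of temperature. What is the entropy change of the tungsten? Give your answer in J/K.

ΔS = ∫dQ_rev/T = m c ln(T₂/T₁) = 893 × 0.131 × ln(2070/1210) = 62.8 J/K.

ΔS = 62.8 J/K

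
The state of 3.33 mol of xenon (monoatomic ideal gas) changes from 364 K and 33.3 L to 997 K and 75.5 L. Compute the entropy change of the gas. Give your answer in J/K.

ΔS = 64.5 J/K

Entropy is a state function: ΔS = nC_V ln(T₂/T₁) + nR ln(V₂/V₁), with C_V = 3R/2 = 12.47 J mol⁻¹ K⁻¹ for a monoatomic ideal gas.
ΔS = 3.33 × [12.47 × ln(997/364) + 8.314 × ln(75.5/33.3)] = 64.5 J/K.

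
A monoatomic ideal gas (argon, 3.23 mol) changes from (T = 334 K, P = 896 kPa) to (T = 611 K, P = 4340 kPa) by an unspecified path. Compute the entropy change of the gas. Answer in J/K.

ΔS = nC_p ln(T₂/T₁) − nR ln(P₂/P₁), with C_p = 5R/2 = 20.79 J mol⁻¹ K⁻¹ for a monoatomic ideal gas.
ΔS = 3.23 × [20.79 × ln(611/334) − 8.314 × ln(4340/896)] = -1.82 J/K.

ΔS = -1.82 J/K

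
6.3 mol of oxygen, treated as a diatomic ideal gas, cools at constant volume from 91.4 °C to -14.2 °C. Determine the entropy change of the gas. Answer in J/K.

In kelvin: T₁ = 364.55 K, T₂ = 258.95 K. At constant volume, ΔS = nC_V ln(T₂/T₁) with C_V = 5R/2 = 20.79 J mol⁻¹ K⁻¹.
ΔS = 6.3 × 20.79 × ln(258.95/364.55) = -44.8 J/K.

ΔS = -44.8 J/K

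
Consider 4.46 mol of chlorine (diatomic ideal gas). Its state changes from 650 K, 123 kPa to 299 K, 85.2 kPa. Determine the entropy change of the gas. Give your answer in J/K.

ΔS = nC_p ln(T₂/T₁) − nR ln(P₂/P₁), with C_p = 7R/2 = 29.1 J mol⁻¹ K⁻¹ for a diatomic ideal gas.
ΔS = 4.46 × [29.1 × ln(299/650) − 8.314 × ln(85.2/123)] = -87.2 J/K.

ΔS = -87.2 J/K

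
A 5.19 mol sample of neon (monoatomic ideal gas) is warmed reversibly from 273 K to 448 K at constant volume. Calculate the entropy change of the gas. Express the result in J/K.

At constant volume, ΔS = nC_V ln(T₂/T₁) with C_V = 3R/2 = 12.47 J mol⁻¹ K⁻¹.
ΔS = 5.19 × 12.47 × ln(448/273) = 32.1 J/K.

ΔS = 32.1 J/K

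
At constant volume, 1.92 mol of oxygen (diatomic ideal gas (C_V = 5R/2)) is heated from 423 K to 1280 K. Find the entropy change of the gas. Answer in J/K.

ΔS = 44.2 J/K

At constant volume, ΔS = nC_V ln(T₂/T₁) with C_V = 5R/2 = 20.79 J mol⁻¹ K⁻¹.
ΔS = 1.92 × 20.79 × ln(1280/423) = 44.2 J/K.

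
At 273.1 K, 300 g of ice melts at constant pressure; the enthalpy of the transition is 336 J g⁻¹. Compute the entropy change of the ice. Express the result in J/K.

ΔS = 369 J/K

Heat absorbed by the substance: Q = mL = 300 × 336 = 100800 J.
At constant T, ΔS = Q_rev/T = 100800 / 273.1 = 369 J/K.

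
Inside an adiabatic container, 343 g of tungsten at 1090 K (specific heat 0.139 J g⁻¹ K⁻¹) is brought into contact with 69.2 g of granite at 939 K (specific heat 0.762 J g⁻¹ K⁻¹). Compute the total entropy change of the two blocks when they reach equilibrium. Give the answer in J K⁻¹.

Energy balance: T_f = (m₁c₁T₁ + m₂c₂T₂)/(m₁c₁ + m₂c₂) = 1010.7 K.
ΔS₁ = m₁c₁ ln(T_f/T₁) = 47.677 × ln(1010.7/1090) = -3.601 J/K.
ΔS₂ = m₂c₂ ln(T_f/T₂) = 52.7304 × ln(1010.7/939) = 3.88 J/K.
ΔS_total = -3.601 + 3.88 = 0.279 J/K.

ΔS_total = 0.279 J/K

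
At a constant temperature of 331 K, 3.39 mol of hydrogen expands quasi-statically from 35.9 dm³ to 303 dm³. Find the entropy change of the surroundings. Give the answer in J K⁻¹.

ΔS_surr = -60.1 J/K

For an isothermal ideal gas ΔS_gas = nR ln(V₂/V₁) = 3.39 × 8.314 × ln(303/35.9) = 60.1 J/K.
The process is reversible, so ΔS_surr = −ΔS_gas = -60.1 J/K and ΔS_universe = 0.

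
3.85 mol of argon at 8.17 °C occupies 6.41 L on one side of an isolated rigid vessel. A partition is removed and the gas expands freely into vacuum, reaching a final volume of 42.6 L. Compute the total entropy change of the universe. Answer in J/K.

ΔS_universe = 60.6 J/K

For an ideal gas in free expansion Q = 0 and W = 0, so T is unchanged.
Entropy is a state function; using a reversible isothermal path, ΔS_gas = nR ln(V₂/V₁) = 3.85 × 8.314 × ln(42.6/6.41) = 60.6 J/K.
The insulated surroundings exchange no heat, so ΔS_surr = 0 and ΔS_universe = ΔS_gas.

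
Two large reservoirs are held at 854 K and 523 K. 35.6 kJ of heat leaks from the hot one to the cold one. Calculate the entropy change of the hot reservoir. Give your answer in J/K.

The hot reservoir loses heat Q, so ΔS_hot = −Q/T_H = −35600/854 = -41.7 J/K.

ΔS_hot = -41.7 J/K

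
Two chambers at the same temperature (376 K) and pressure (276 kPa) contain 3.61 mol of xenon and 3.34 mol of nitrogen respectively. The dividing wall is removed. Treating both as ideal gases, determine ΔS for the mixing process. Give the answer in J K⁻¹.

Mole fractions: x_A = 3.61/6.95 = 0.519, x_B = 0.481.
ΔS_mix = −R(n_A ln x_A + n_B ln x_B) = −8.314 × (3.61 ln 0.519 + 3.34 ln 0.481) = 40 J/K.

ΔS_mix = 40 J/K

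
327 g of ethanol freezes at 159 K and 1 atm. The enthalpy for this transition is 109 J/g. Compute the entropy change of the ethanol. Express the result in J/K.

Heat released by the substance: Q = −mL = −327 × 109 = −35643 J.
At constant T, ΔS = Q_rev/T = −35643 / 159 = -224 J/K.

ΔS = -224 J/K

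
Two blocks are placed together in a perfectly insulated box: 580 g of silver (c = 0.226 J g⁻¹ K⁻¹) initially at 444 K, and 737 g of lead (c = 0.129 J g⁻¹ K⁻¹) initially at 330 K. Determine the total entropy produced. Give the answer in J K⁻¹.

ΔS_total = 2.38 J/K

Energy balance: T_f = (m₁c₁T₁ + m₂c₂T₂)/(m₁c₁ + m₂c₂) = 396.08 K.
ΔS₁ = m₁c₁ ln(T_f/T₁) = 131.08 × ln(396.08/444) = -14.97 J/K.
ΔS₂ = m₂c₂ ln(T_f/T₂) = 95.073 × ln(396.08/330) = 17.35 J/K.
ΔS_total = -14.97 + 17.35 = 2.38 J/K.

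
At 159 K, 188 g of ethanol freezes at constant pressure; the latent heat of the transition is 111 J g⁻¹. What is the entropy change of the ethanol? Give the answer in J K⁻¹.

Heat released by the substance: Q = −mL = −188 × 111 = −20868 J.
At constant T, ΔS = Q_rev/T = −20868 / 159 = -131 J/K.

ΔS = -131 J/K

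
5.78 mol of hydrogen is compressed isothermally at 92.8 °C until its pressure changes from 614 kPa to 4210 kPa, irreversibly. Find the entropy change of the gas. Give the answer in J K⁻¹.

ΔS_gas = -92.5 J/K

Entropy is a state function, so ΔS_gas depends only on the end states.
For an isothermal ideal gas ΔS_gas = nR ln(P₁/P₂) = 5.78 × 8.314 × ln(614/4210) = -92.5 J/K.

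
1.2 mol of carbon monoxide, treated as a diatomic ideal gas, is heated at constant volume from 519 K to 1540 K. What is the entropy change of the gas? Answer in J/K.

At constant volume, ΔS = nC_V ln(T₂/T₁) with C_V = 5R/2 = 20.79 J mol⁻¹ K⁻¹.
ΔS = 1.2 × 20.79 × ln(1540/519) = 27.1 J/K.

ΔS = 27.1 J/K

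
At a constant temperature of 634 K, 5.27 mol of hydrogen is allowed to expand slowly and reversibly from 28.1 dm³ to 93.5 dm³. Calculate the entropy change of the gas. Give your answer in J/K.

ΔS_gas = 52.7 J/K

For an isothermal ideal gas ΔS_gas = nR ln(V₂/V₁) = 5.27 × 8.314 × ln(93.5/28.1) = 52.7 J/K.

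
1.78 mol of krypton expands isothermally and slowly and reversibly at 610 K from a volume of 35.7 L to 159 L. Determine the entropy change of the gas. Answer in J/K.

ΔS_gas = 22.1 J/K

For an isothermal ideal gas ΔS_gas = nR ln(V₂/V₁) = 1.78 × 8.314 × ln(159/35.7) = 22.1 J/K.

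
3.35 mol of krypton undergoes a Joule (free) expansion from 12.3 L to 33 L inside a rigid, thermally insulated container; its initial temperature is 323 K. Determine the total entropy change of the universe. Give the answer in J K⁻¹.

ΔS_universe = 27.5 J/K

For an ideal gas in free expansion Q = 0 and W = 0, so T is unchanged.
Entropy is a state function; using a reversible isothermal path, ΔS_gas = nR ln(V₂/V₁) = 3.35 × 8.314 × ln(33/12.3) = 27.5 J/K.
The insulated surroundings exchange no heat, so ΔS_surr = 0 and ΔS_universe = ΔS_gas.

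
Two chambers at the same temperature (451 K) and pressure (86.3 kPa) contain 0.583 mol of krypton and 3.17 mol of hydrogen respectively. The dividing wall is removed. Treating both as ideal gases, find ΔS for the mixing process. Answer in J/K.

ΔS_mix = 13.5 J/K

Mole fractions: x_A = 0.583/3.75 = 0.155, x_B = 0.845.
ΔS_mix = −R(n_A ln x_A + n_B ln x_B) = −8.314 × (0.583 ln 0.155 + 3.17 ln 0.845) = 13.5 J/K.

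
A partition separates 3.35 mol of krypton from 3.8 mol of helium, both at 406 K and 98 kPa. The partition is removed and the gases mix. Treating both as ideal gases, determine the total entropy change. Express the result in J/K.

ΔS_mix = 41.1 J/K

Mole fractions: x_A = 3.35/7.15 = 0.469, x_B = 0.531.
ΔS_mix = −R(n_A ln x_A + n_B ln x_B) = −8.314 × (3.35 ln 0.469 + 3.8 ln 0.531) = 41.1 J/K.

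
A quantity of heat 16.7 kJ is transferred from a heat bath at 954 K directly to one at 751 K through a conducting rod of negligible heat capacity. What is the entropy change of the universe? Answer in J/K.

ΔS_total = 4.73 J/K

ΔS_hot = −Q/T_H = −16700/954 = -17.51 J/K and ΔS_cold = +Q/T_C = 16700/751 = 22.24 J/K.
ΔS_total = -17.51 + 22.24 = 4.73 J/K, positive as the second law requires.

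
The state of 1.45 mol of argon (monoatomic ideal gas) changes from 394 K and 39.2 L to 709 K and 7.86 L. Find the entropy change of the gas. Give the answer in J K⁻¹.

ΔS = -8.75 J/K

Entropy is a state function: ΔS = nC_V ln(T₂/T₁) + nR ln(V₂/V₁), with C_V = 3R/2 = 12.47 J mol⁻¹ K⁻¹ for a monoatomic ideal gas.
ΔS = 1.45 × [12.47 × ln(709/394) + 8.314 × ln(7.86/39.2)] = -8.75 J/K.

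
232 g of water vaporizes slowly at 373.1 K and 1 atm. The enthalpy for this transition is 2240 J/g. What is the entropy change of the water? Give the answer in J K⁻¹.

ΔS = 1390 J/K

Heat absorbed by the substance: Q = mL = 232 × 2240 = 519680 J.
At constant T, ΔS = Q_rev/T = 519680 / 373.1 = 1390 J/K.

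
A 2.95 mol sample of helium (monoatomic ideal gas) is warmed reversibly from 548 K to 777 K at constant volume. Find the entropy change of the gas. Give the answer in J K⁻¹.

At constant volume, ΔS = nC_V ln(T₂/T₁) with C_V = 3R/2 = 12.47 J mol⁻¹ K⁻¹.
ΔS = 2.95 × 12.47 × ln(777/548) = 12.8 J/K.

ΔS = 12.8 J/K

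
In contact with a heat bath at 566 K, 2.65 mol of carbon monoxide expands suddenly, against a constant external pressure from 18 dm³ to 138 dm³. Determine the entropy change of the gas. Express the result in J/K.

ΔS_gas = 44.9 J/K

Entropy is a state function, so ΔS_gas depends only on the end states.
For an isothermal ideal gas ΔS_gas = nR ln(V₂/V₁) = 2.65 × 8.314 × ln(138/18) = 44.9 J/K.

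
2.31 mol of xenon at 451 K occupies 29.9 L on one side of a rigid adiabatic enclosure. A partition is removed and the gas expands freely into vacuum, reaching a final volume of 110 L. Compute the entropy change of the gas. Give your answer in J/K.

For an ideal gas in free expansion Q = 0 and W = 0, so T is unchanged.
Entropy is a state function; using a reversible isothermal path, ΔS_gas = nR ln(V₂/V₁) = 2.31 × 8.314 × ln(110/29.9) = 25 J/K.

ΔS_gas = 25 J/K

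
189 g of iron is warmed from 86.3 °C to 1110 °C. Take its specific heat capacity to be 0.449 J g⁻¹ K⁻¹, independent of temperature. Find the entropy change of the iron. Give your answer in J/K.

In kelvin: T₁ = 359.45 K, T₂ = 1383.15 K. ΔS = ∫dQ_rev/T = m c ln(T₂/T₁) = 189 × 0.449 × ln(1383.15/359.45) = 114 J/K.

ΔS = 114 J/K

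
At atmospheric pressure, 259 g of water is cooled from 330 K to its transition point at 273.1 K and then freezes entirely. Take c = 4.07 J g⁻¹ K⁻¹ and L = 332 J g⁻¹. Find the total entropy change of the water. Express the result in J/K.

Cooling step: ΔS₁ = m c ln(T_tr/T_i) = 259 × 4.07 × ln(273.1/330) = -199.5 J/K.
Phase change: ΔS₂ = −mL/T_tr = −259 × 332 / 273.1 = -314.9 J/K.
ΔS_total = (-199.5) + (-314.9) = -514 J/K.

ΔS = -514 J/K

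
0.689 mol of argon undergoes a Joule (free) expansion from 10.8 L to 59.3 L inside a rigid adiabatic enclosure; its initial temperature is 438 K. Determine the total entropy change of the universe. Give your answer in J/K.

No heat is exchanged and no work is done, so the ideal-gas temperature stays constant.
Entropy is a state function; using a reversible isothermal path, ΔS_gas = nR ln(V₂/V₁) = 0.689 × 8.314 × ln(59.3/10.8) = 9.76 J/K.
The insulated surroundings exchange no heat, so ΔS_surr = 0 and ΔS_universe = ΔS_gas.

ΔS_universe = 9.76 J/K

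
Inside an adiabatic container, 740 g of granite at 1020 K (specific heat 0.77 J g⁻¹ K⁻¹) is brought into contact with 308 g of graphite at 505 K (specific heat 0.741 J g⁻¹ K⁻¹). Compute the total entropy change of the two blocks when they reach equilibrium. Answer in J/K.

ΔS_total = 36 J/K

Energy balance: T_f = (m₁c₁T₁ + m₂c₂T₂)/(m₁c₁ + m₂c₂) = 872.72 K.
ΔS₁ = m₁c₁ ln(T_f/T₁) = 569.8 × ln(872.72/1020) = -88.86 J/K.
ΔS₂ = m₂c₂ ln(T_f/T₂) = 228.228 × ln(872.72/505) = 124.9 J/K.
ΔS_total = -88.86 + 124.9 = 36 J/K.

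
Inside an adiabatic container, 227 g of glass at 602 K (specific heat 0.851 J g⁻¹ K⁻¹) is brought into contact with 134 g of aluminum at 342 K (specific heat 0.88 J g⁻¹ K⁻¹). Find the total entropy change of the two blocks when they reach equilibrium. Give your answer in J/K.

ΔS_total = 11.1 J/K

Energy balance: T_f = (m₁c₁T₁ + m₂c₂T₂)/(m₁c₁ + m₂c₂) = 503.45 K.
ΔS₁ = m₁c₁ ln(T_f/T₁) = 193.177 × ln(503.45/602) = -34.54 J/K.
ΔS₂ = m₂c₂ ln(T_f/T₂) = 117.92 × ln(503.45/342) = 45.6 J/K.
ΔS_total = -34.54 + 45.6 = 11.1 J/K.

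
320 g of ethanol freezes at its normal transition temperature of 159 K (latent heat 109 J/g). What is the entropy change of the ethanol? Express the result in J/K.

Heat released by the substance: Q = −mL = −320 × 109 = −34880 J.
At constant T, ΔS = Q_rev/T = −34880 / 159 = -219 J/K.

ΔS = -219 J/K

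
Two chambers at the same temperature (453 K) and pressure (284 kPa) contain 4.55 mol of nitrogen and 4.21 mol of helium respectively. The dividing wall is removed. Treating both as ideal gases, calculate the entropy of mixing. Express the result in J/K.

ΔS_mix = 50.4 J/K

Mole fractions: x_A = 4.55/8.76 = 0.519, x_B = 0.481.
ΔS_mix = −R(n_A ln x_A + n_B ln x_B) = −8.314 × (4.55 ln 0.519 + 4.21 ln 0.481) = 50.4 J/K.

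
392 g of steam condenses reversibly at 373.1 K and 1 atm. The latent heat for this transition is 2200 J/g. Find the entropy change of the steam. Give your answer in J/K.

ΔS = -2310 J/K

Heat released by the substance: Q = −mL = −392 × 2200 = −862400 J.
At constant T, ΔS = Q_rev/T = −862400 / 373.1 = -2310 J/K.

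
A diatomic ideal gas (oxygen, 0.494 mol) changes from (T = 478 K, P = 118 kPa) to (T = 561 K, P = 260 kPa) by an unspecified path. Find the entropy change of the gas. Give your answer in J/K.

ΔS = nC_p ln(T₂/T₁) − nR ln(P₂/P₁), with C_p = 7R/2 = 29.1 J mol⁻¹ K⁻¹ for a diatomic ideal gas.
ΔS = 0.494 × [29.1 × ln(561/478) − 8.314 × ln(260/118)] = -0.943 J/K.

ΔS = -0.943 J/K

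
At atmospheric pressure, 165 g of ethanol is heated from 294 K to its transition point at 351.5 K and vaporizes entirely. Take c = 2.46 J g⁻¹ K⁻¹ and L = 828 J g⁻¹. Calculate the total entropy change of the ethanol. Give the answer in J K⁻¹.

ΔS = 461 J/K

Warming step: ΔS₁ = m c ln(T_tr/T_i) = 165 × 2.46 × ln(351.5/294) = 72.51 J/K.
Phase change: ΔS₂ = +mL/T_tr = 165 × 828 / 351.5 = 388.7 J/K.
ΔS_total = (72.51) + (388.7) = 461 J/K.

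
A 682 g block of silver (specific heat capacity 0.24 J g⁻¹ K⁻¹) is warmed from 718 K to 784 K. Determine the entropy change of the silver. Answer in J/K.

ΔS = 14.4 J/K

ΔS = ∫dQ_rev/T = m c ln(T₂/T₁) = 682 × 0.24 × ln(784/718) = 14.4 J/K.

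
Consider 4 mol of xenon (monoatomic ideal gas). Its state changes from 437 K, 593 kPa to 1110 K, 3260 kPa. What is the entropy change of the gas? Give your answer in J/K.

ΔS = nC_p ln(T₂/T₁) − nR ln(P₂/P₁), with C_p = 5R/2 = 20.79 J mol⁻¹ K⁻¹ for a monoatomic ideal gas.
ΔS = 4 × [20.79 × ln(1110/437) − 8.314 × ln(3260/593)] = 20.8 J/K.

ΔS = 20.8 J/K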